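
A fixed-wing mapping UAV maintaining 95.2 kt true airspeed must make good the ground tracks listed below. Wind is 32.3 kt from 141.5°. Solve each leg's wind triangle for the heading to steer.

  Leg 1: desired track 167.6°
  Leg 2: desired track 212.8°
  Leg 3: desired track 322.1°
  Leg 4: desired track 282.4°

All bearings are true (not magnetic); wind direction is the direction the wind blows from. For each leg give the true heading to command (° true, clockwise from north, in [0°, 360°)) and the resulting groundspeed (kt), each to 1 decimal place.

Leg 1: desired track 167.6°; wind correction -8.6° → command heading 159.0°, groundspeed 65.1 kt
Leg 2: desired track 212.8°; wind correction -18.7° → command heading 194.1°, groundspeed 79.8 kt
Leg 3: desired track 322.1°; wind correction +0.2° → command heading 322.3°, groundspeed 127.5 kt
Leg 4: desired track 282.4°; wind correction -12.4° → command heading 270.0°, groundspeed 118.1 kt

Leg 1: heading=159.0°, groundspeed=65.1 kt
Leg 2: heading=194.1°, groundspeed=79.8 kt
Leg 3: heading=322.3°, groundspeed=127.5 kt
Leg 4: heading=270.0°, groundspeed=118.1 kt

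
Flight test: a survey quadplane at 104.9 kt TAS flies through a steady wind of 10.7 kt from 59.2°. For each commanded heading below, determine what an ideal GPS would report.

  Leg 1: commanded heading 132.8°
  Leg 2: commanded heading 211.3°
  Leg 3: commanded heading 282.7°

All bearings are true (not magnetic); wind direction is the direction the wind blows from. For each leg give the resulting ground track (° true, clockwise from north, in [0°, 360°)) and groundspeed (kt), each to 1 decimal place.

Leg 1: track=138.6°, groundspeed=102.4 kt
Leg 2: track=213.8°, groundspeed=114.5 kt
Leg 3: track=279.0°, groundspeed=112.9 kt

Leg 1: heading 132.8°; drift +5.8° → track 138.6°, groundspeed 102.4 kt
Leg 2: heading 211.3°; drift +2.5° → track 213.8°, groundspeed 114.5 kt
Leg 3: heading 282.7°; drift -3.7° → track 279.0°, groundspeed 112.9 kt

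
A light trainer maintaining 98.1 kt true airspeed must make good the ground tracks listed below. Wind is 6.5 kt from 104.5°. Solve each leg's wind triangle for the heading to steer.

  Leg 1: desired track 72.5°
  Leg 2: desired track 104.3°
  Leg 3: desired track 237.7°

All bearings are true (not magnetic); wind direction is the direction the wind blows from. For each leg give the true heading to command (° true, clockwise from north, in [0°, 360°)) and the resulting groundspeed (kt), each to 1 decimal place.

Leg 1: desired track 72.5°; wind correction +2.0° → command heading 74.5°, groundspeed 92.5 kt
Leg 2: desired track 104.3°; wind correction +0.0° → command heading 104.3°, groundspeed 91.6 kt
Leg 3: desired track 237.7°; wind correction -2.8° → command heading 234.9°, groundspeed 102.4 kt

Leg 1: heading=74.5°, groundspeed=92.5 kt
Leg 2: heading=104.3°, groundspeed=91.6 kt
Leg 3: heading=234.9°, groundspeed=102.4 kt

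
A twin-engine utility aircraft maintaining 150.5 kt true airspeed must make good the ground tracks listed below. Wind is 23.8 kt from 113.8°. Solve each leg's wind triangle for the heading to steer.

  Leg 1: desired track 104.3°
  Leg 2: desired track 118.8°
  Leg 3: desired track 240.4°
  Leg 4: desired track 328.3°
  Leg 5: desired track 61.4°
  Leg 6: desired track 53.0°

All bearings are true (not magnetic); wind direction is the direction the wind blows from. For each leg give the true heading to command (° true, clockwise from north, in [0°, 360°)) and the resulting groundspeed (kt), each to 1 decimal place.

Leg 1: desired track 104.3°; wind correction +1.5° → command heading 105.8°, groundspeed 127.0 kt
Leg 2: desired track 118.8°; wind correction -0.8° → command heading 118.0°, groundspeed 126.8 kt
Leg 3: desired track 240.4°; wind correction -7.3° → command heading 233.1°, groundspeed 163.5 kt
Leg 4: desired track 328.3°; wind correction +5.1° → command heading 333.4°, groundspeed 169.5 kt
Leg 5: desired track 61.4°; wind correction +7.2° → command heading 68.6°, groundspeed 134.8 kt
Leg 6: desired track 53.0°; wind correction +7.9° → command heading 60.9°, groundspeed 137.4 kt

Leg 1: heading=105.8°, groundspeed=127.0 kt
Leg 2: heading=118.0°, groundspeed=126.8 kt
Leg 3: heading=233.1°, groundspeed=163.5 kt
Leg 4: heading=333.4°, groundspeed=169.5 kt
Leg 5: heading=68.6°, groundspeed=134.8 kt
Leg 6: heading=60.9°, groundspeed=137.4 kt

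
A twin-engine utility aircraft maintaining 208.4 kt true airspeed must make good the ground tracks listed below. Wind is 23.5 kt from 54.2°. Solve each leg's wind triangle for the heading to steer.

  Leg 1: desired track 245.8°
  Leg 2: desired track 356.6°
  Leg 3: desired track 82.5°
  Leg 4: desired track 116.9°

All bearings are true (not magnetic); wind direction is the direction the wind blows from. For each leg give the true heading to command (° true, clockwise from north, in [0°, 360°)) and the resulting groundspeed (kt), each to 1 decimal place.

Leg 1: heading=247.1°, groundspeed=231.4 kt
Leg 2: heading=2.1°, groundspeed=194.9 kt
Leg 3: heading=79.4°, groundspeed=187.4 kt
Leg 4: heading=111.1°, groundspeed=196.6 kt

Leg 1: desired track 245.8°; wind correction +1.3° → command heading 247.1°, groundspeed 231.4 kt
Leg 2: desired track 356.6°; wind correction +5.5° → command heading 2.1°, groundspeed 194.9 kt
Leg 3: desired track 82.5°; wind correction -3.1° → command heading 79.4°, groundspeed 187.4 kt
Leg 4: desired track 116.9°; wind correction -5.8° → command heading 111.1°, groundspeed 196.6 kt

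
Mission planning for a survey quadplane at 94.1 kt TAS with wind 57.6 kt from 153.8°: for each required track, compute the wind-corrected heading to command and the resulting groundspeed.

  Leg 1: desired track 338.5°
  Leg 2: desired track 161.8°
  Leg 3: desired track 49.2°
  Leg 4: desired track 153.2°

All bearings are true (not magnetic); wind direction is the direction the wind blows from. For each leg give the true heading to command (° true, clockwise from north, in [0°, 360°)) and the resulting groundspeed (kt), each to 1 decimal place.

Leg 1: heading=341.4°, groundspeed=151.4 kt
Leg 2: heading=156.9°, groundspeed=36.7 kt
Leg 3: heading=85.5°, groundspeed=90.3 kt
Leg 4: heading=153.6°, groundspeed=36.5 kt

Leg 1: desired track 338.5°; wind correction +2.9° → command heading 341.4°, groundspeed 151.4 kt
Leg 2: desired track 161.8°; wind correction -4.9° → command heading 156.9°, groundspeed 36.7 kt
Leg 3: desired track 49.2°; wind correction +36.3° → command heading 85.5°, groundspeed 90.3 kt
Leg 4: desired track 153.2°; wind correction +0.4° → command heading 153.6°, groundspeed 36.5 kt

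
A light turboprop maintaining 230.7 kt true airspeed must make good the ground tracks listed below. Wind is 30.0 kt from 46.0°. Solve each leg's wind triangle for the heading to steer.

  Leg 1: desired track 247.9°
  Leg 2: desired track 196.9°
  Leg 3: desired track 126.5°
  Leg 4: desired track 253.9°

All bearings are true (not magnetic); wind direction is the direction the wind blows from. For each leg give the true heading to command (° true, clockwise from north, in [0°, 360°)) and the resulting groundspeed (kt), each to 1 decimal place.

Leg 1: heading=250.7°, groundspeed=258.3 kt
Leg 2: heading=193.3°, groundspeed=256.5 kt
Leg 3: heading=119.1°, groundspeed=223.8 kt
Leg 4: heading=257.4°, groundspeed=256.8 kt

Leg 1: desired track 247.9°; wind correction +2.8° → command heading 250.7°, groundspeed 258.3 kt
Leg 2: desired track 196.9°; wind correction -3.6° → command heading 193.3°, groundspeed 256.5 kt
Leg 3: desired track 126.5°; wind correction -7.4° → command heading 119.1°, groundspeed 223.8 kt
Leg 4: desired track 253.9°; wind correction +3.5° → command heading 257.4°, groundspeed 256.8 kt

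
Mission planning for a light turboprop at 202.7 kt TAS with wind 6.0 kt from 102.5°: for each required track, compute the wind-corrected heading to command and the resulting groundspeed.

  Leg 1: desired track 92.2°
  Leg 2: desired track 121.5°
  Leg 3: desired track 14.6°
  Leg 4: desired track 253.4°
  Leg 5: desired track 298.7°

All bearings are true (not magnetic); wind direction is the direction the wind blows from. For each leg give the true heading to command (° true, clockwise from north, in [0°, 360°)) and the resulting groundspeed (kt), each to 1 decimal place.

Leg 1: desired track 92.2°; wind correction +0.3° → command heading 92.5°, groundspeed 196.8 kt
Leg 2: desired track 121.5°; wind correction -0.6° → command heading 120.9°, groundspeed 197.0 kt
Leg 3: desired track 14.6°; wind correction +1.7° → command heading 16.3°, groundspeed 202.4 kt
Leg 4: desired track 253.4°; wind correction -0.8° → command heading 252.6°, groundspeed 207.9 kt
Leg 5: desired track 298.7°; wind correction +0.5° → command heading 299.2°, groundspeed 208.5 kt

Leg 1: heading=92.5°, groundspeed=196.8 kt
Leg 2: heading=120.9°, groundspeed=197.0 kt
Leg 3: heading=16.3°, groundspeed=202.4 kt
Leg 4: heading=252.6°, groundspeed=207.9 kt
Leg 5: heading=299.2°, groundspeed=208.5 kt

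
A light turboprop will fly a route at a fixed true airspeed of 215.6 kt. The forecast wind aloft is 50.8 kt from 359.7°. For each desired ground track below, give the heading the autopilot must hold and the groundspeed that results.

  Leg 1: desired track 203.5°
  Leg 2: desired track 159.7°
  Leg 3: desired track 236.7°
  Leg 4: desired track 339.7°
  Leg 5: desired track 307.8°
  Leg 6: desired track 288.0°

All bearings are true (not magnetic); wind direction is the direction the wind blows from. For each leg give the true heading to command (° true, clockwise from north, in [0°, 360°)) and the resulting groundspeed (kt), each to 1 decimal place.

Leg 1: desired track 203.5°; wind correction +5.5° → command heading 209.0°, groundspeed 261.1 kt
Leg 2: desired track 159.7°; wind correction -4.6° → command heading 155.1°, groundspeed 262.6 kt
Leg 3: desired track 236.7°; wind correction +11.4° → command heading 248.1°, groundspeed 239.0 kt
Leg 4: desired track 339.7°; wind correction +4.6° → command heading 344.3°, groundspeed 167.2 kt
Leg 5: desired track 307.8°; wind correction +10.7° → command heading 318.5°, groundspeed 180.5 kt
Leg 6: desired track 288.0°; wind correction +12.9° → command heading 300.9°, groundspeed 194.2 kt

Leg 1: heading=209.0°, groundspeed=261.1 kt
Leg 2: heading=155.1°, groundspeed=262.6 kt
Leg 3: heading=248.1°, groundspeed=239.0 kt
Leg 4: heading=344.3°, groundspeed=167.2 kt
Leg 5: heading=318.5°, groundspeed=180.5 kt
Leg 6: heading=300.9°, groundspeed=194.2 kt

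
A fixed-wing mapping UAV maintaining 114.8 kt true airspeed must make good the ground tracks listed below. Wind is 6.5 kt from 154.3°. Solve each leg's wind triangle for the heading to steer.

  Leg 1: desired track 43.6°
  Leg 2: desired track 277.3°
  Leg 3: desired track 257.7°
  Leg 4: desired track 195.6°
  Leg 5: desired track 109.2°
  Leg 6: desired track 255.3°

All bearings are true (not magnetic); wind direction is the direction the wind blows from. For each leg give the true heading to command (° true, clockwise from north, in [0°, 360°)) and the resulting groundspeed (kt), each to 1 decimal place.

Leg 1: heading=46.6°, groundspeed=116.9 kt
Leg 2: heading=274.6°, groundspeed=118.2 kt
Leg 3: heading=254.5°, groundspeed=116.1 kt
Leg 4: heading=193.5°, groundspeed=109.8 kt
Leg 5: heading=111.5°, groundspeed=110.1 kt
Leg 6: heading=252.1°, groundspeed=115.9 kt

Leg 1: desired track 43.6°; wind correction +3.0° → command heading 46.6°, groundspeed 116.9 kt
Leg 2: desired track 277.3°; wind correction -2.7° → command heading 274.6°, groundspeed 118.2 kt
Leg 3: desired track 257.7°; wind correction -3.2° → command heading 254.5°, groundspeed 116.1 kt
Leg 4: desired track 195.6°; wind correction -2.1° → command heading 193.5°, groundspeed 109.8 kt
Leg 5: desired track 109.2°; wind correction +2.3° → command heading 111.5°, groundspeed 110.1 kt
Leg 6: desired track 255.3°; wind correction -3.2° → command heading 252.1°, groundspeed 115.9 kt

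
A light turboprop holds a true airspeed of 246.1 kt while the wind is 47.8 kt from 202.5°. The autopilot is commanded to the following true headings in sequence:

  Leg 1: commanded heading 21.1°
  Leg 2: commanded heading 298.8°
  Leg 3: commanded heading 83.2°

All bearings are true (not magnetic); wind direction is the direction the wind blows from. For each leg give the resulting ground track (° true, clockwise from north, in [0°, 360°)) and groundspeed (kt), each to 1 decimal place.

Leg 1: track=21.3°, groundspeed=293.9 kt
Leg 2: track=309.5°, groundspeed=255.8 kt
Leg 3: track=74.4°, groundspeed=272.7 kt

Leg 1: heading 21.1°; drift +0.2° → track 21.3°, groundspeed 293.9 kt
Leg 2: heading 298.8°; drift +10.7° → track 309.5°, groundspeed 255.8 kt
Leg 3: heading 83.2°; drift -8.8° → track 74.4°, groundspeed 272.7 kt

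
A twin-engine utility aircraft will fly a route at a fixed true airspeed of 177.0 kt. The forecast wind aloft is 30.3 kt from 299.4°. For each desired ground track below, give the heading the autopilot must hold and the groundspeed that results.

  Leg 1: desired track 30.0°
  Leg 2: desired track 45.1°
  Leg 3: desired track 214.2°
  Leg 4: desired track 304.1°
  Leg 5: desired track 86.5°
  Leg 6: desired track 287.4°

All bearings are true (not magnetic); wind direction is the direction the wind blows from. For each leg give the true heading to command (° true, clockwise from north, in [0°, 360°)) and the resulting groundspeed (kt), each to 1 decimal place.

Leg 1: heading=20.1°, groundspeed=174.7 kt
Leg 2: heading=35.6°, groundspeed=182.8 kt
Leg 3: heading=224.0°, groundspeed=171.9 kt
Leg 4: heading=303.3°, groundspeed=146.8 kt
Leg 5: heading=81.2°, groundspeed=201.7 kt
Leg 6: heading=289.4°, groundspeed=147.2 kt

Leg 1: desired track 30.0°; wind correction -9.9° → command heading 20.1°, groundspeed 174.7 kt
Leg 2: desired track 45.1°; wind correction -9.5° → command heading 35.6°, groundspeed 182.8 kt
Leg 3: desired track 214.2°; wind correction +9.8° → command heading 224.0°, groundspeed 171.9 kt
Leg 4: desired track 304.1°; wind correction -0.8° → command heading 303.3°, groundspeed 146.8 kt
Leg 5: desired track 86.5°; wind correction -5.3° → command heading 81.2°, groundspeed 201.7 kt
Leg 6: desired track 287.4°; wind correction +2.0° → command heading 289.4°, groundspeed 147.2 kt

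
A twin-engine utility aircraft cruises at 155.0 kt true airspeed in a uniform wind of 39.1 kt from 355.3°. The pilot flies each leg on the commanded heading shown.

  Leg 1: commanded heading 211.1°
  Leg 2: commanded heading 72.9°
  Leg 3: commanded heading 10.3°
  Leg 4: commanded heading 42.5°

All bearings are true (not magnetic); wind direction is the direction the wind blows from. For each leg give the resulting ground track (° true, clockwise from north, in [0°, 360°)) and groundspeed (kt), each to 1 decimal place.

Leg 1: heading 211.1°; drift -7.0° → track 204.1°, groundspeed 188.1 kt
Leg 2: heading 72.9°; drift +14.6° → track 87.5°, groundspeed 151.5 kt
Leg 3: heading 10.3°; drift +4.9° → track 15.2°, groundspeed 117.7 kt
Leg 4: heading 42.5°; drift +12.6° → track 55.1°, groundspeed 131.6 kt

Leg 1: track=204.1°, groundspeed=188.1 kt
Leg 2: track=87.5°, groundspeed=151.5 kt
Leg 3: track=15.2°, groundspeed=117.7 kt
Leg 4: track=55.1°, groundspeed=131.6 kt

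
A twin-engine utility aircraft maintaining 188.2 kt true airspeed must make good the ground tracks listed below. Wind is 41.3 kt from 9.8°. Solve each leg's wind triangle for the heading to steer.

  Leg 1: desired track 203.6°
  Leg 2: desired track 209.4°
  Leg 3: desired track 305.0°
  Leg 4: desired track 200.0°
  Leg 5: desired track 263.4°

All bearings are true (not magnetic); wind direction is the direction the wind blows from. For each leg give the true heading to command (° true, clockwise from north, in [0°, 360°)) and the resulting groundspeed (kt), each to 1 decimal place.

Leg 1: heading=206.6°, groundspeed=228.0 kt
Leg 2: heading=213.6°, groundspeed=226.6 kt
Leg 3: heading=316.5°, groundspeed=166.9 kt
Leg 4: heading=202.2°, groundspeed=228.7 kt
Leg 5: heading=275.6°, groundspeed=195.6 kt

Leg 1: desired track 203.6°; wind correction +3.0° → command heading 206.6°, groundspeed 228.0 kt
Leg 2: desired track 209.4°; wind correction +4.2° → command heading 213.6°, groundspeed 226.6 kt
Leg 3: desired track 305.0°; wind correction +11.5° → command heading 316.5°, groundspeed 166.9 kt
Leg 4: desired track 200.0°; wind correction +2.2° → command heading 202.2°, groundspeed 228.7 kt
Leg 5: desired track 263.4°; wind correction +12.2° → command heading 275.6°, groundspeed 195.6 kt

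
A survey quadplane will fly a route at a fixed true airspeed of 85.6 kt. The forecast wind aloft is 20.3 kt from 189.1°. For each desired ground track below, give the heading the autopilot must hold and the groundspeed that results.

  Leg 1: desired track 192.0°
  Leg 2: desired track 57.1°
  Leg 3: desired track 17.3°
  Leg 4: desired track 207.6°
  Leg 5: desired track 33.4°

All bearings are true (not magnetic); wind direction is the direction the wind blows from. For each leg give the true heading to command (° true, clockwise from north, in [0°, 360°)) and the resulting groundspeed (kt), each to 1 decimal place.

Leg 1: heading=191.3°, groundspeed=65.3 kt
Leg 2: heading=67.3°, groundspeed=97.8 kt
Leg 3: heading=19.2°, groundspeed=105.6 kt
Leg 4: heading=203.3°, groundspeed=66.1 kt
Leg 5: heading=39.0°, groundspeed=103.7 kt

Leg 1: desired track 192.0°; wind correction -0.7° → command heading 191.3°, groundspeed 65.3 kt
Leg 2: desired track 57.1°; wind correction +10.2° → command heading 67.3°, groundspeed 97.8 kt
Leg 3: desired track 17.3°; wind correction +1.9° → command heading 19.2°, groundspeed 105.6 kt
Leg 4: desired track 207.6°; wind correction -4.3° → command heading 203.3°, groundspeed 66.1 kt
Leg 5: desired track 33.4°; wind correction +5.6° → command heading 39.0°, groundspeed 103.7 kt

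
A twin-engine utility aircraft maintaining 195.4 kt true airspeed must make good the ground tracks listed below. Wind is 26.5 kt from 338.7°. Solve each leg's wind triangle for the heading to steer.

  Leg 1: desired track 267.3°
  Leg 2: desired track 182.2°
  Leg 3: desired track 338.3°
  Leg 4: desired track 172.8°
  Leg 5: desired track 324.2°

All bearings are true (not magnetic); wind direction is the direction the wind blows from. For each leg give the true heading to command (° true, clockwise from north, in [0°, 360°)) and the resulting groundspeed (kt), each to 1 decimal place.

Leg 1: heading=274.7°, groundspeed=185.3 kt
Leg 2: heading=185.3°, groundspeed=219.4 kt
Leg 3: heading=338.4°, groundspeed=168.9 kt
Leg 4: heading=174.7°, groundspeed=221.0 kt
Leg 5: heading=326.1°, groundspeed=169.6 kt

Leg 1: desired track 267.3°; wind correction +7.4° → command heading 274.7°, groundspeed 185.3 kt
Leg 2: desired track 182.2°; wind correction +3.1° → command heading 185.3°, groundspeed 219.4 kt
Leg 3: desired track 338.3°; wind correction +0.1° → command heading 338.4°, groundspeed 168.9 kt
Leg 4: desired track 172.8°; wind correction +1.9° → command heading 174.7°, groundspeed 221.0 kt
Leg 5: desired track 324.2°; wind correction +1.9° → command heading 326.1°, groundspeed 169.6 kt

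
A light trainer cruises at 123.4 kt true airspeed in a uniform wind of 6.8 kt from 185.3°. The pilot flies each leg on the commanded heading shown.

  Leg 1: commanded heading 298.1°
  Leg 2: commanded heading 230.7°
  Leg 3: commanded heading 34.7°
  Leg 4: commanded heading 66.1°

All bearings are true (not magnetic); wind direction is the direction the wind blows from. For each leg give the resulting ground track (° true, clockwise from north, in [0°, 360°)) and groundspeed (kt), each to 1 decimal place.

Leg 1: heading 298.1°; drift +2.8° → track 300.9°, groundspeed 126.2 kt
Leg 2: heading 230.7°; drift +2.3° → track 233.0°, groundspeed 118.7 kt
Leg 3: heading 34.7°; drift -1.5° → track 33.2°, groundspeed 129.4 kt
Leg 4: heading 66.1°; drift -2.7° → track 63.4°, groundspeed 126.9 kt

Leg 1: track=300.9°, groundspeed=126.2 kt
Leg 2: track=233.0°, groundspeed=118.7 kt
Leg 3: track=33.2°, groundspeed=129.4 kt
Leg 4: track=63.4°, groundspeed=126.9 kt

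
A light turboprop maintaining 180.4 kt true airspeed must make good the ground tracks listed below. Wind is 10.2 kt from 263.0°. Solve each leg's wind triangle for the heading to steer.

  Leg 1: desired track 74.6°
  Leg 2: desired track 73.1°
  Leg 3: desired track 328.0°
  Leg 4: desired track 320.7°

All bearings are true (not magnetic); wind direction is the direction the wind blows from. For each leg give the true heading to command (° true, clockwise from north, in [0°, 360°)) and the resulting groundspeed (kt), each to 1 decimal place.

Leg 1: desired track 74.6°; wind correction -0.5° → command heading 74.1°, groundspeed 190.5 kt
Leg 2: desired track 73.1°; wind correction -0.6° → command heading 72.5°, groundspeed 190.4 kt
Leg 3: desired track 328.0°; wind correction -2.9° → command heading 325.1°, groundspeed 175.9 kt
Leg 4: desired track 320.7°; wind correction -2.7° → command heading 318.0°, groundspeed 174.7 kt

Leg 1: heading=74.1°, groundspeed=190.5 kt
Leg 2: heading=72.5°, groundspeed=190.4 kt
Leg 3: heading=325.1°, groundspeed=175.9 kt
Leg 4: heading=318.0°, groundspeed=174.7 kt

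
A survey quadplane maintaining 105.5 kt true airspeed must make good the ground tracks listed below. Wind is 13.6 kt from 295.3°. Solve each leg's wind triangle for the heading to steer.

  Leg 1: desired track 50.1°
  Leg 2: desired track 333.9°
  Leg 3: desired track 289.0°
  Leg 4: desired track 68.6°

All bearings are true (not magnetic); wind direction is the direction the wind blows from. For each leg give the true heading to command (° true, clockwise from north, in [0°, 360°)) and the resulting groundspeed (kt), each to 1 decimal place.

Leg 1: heading=43.4°, groundspeed=110.5 kt
Leg 2: heading=329.3°, groundspeed=94.5 kt
Leg 3: heading=289.8°, groundspeed=92.0 kt
Leg 4: heading=63.2°, groundspeed=114.4 kt

Leg 1: desired track 50.1°; wind correction -6.7° → command heading 43.4°, groundspeed 110.5 kt
Leg 2: desired track 333.9°; wind correction -4.6° → command heading 329.3°, groundspeed 94.5 kt
Leg 3: desired track 289.0°; wind correction +0.8° → command heading 289.8°, groundspeed 92.0 kt
Leg 4: desired track 68.6°; wind correction -5.4° → command heading 63.2°, groundspeed 114.4 kt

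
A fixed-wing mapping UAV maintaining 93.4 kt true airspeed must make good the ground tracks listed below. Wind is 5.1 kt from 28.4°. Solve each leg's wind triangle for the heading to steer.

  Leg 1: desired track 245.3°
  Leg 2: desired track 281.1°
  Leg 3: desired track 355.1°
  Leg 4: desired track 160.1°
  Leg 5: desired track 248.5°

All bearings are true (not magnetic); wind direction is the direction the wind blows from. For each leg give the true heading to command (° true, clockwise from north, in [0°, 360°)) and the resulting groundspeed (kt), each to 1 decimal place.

Leg 1: desired track 245.3°; wind correction +1.9° → command heading 247.2°, groundspeed 97.4 kt
Leg 2: desired track 281.1°; wind correction +3.0° → command heading 284.1°, groundspeed 94.8 kt
Leg 3: desired track 355.1°; wind correction +1.7° → command heading 356.8°, groundspeed 89.1 kt
Leg 4: desired track 160.1°; wind correction -2.3° → command heading 157.8°, groundspeed 96.7 kt
Leg 5: desired track 248.5°; wind correction +2.0° → command heading 250.5°, groundspeed 97.2 kt

Leg 1: heading=247.2°, groundspeed=97.4 kt
Leg 2: heading=284.1°, groundspeed=94.8 kt
Leg 3: heading=356.8°, groundspeed=89.1 kt
Leg 4: heading=157.8°, groundspeed=96.7 kt
Leg 5: heading=250.5°, groundspeed=97.2 kt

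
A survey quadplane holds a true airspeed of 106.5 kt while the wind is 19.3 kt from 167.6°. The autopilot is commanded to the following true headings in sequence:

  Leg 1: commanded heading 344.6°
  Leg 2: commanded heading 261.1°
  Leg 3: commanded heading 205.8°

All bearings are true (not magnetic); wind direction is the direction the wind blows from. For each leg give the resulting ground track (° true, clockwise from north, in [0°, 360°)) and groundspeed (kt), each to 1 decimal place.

Leg 1: heading 344.6°; drift +0.5° → track 345.1°, groundspeed 125.8 kt
Leg 2: heading 261.1°; drift +10.1° → track 271.2°, groundspeed 109.4 kt
Leg 3: heading 205.8°; drift +7.4° → track 213.2°, groundspeed 92.1 kt

Leg 1: track=345.1°, groundspeed=125.8 kt
Leg 2: track=271.2°, groundspeed=109.4 kt
Leg 3: track=213.2°, groundspeed=92.1 kt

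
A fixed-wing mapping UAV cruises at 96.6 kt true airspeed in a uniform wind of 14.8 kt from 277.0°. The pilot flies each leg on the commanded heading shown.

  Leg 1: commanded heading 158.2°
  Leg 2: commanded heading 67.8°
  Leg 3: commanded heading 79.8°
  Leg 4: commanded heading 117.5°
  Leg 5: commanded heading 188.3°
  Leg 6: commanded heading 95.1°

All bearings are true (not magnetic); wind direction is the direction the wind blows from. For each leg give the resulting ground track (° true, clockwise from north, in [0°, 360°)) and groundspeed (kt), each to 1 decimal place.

Leg 1: heading 158.2°; drift -7.1° → track 151.1°, groundspeed 104.5 kt
Leg 2: heading 67.8°; drift +3.8° → track 71.6°, groundspeed 109.8 kt
Leg 3: heading 79.8°; drift +2.3° → track 82.1°, groundspeed 110.8 kt
Leg 4: heading 117.5°; drift -2.7° → track 114.8°, groundspeed 110.6 kt
Leg 5: heading 188.3°; drift -8.7° → track 179.6°, groundspeed 97.4 kt
Leg 6: heading 95.1°; drift +0.3° → track 95.4°, groundspeed 111.4 kt

Leg 1: track=151.1°, groundspeed=104.5 kt
Leg 2: track=71.6°, groundspeed=109.8 kt
Leg 3: track=82.1°, groundspeed=110.8 kt
Leg 4: track=114.8°, groundspeed=110.6 kt
Leg 5: track=179.6°, groundspeed=97.4 kt
Leg 6: track=95.4°, groundspeed=111.4 kt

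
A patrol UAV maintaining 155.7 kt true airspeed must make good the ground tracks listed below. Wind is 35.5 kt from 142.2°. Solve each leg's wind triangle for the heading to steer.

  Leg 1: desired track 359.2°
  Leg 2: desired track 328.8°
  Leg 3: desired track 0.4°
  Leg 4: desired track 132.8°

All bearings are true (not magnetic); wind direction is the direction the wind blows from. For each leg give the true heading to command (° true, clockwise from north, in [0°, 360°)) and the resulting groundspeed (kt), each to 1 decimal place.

Leg 1: desired track 359.2°; wind correction +7.9° → command heading 7.1°, groundspeed 182.6 kt
Leg 2: desired track 328.8°; wind correction +1.5° → command heading 330.3°, groundspeed 190.9 kt
Leg 3: desired track 0.4°; wind correction +8.1° → command heading 8.5°, groundspeed 182.0 kt
Leg 4: desired track 132.8°; wind correction +2.1° → command heading 134.9°, groundspeed 120.6 kt

Leg 1: heading=7.1°, groundspeed=182.6 kt
Leg 2: heading=330.3°, groundspeed=190.9 kt
Leg 3: heading=8.5°, groundspeed=182.0 kt
Leg 4: heading=134.9°, groundspeed=120.6 kt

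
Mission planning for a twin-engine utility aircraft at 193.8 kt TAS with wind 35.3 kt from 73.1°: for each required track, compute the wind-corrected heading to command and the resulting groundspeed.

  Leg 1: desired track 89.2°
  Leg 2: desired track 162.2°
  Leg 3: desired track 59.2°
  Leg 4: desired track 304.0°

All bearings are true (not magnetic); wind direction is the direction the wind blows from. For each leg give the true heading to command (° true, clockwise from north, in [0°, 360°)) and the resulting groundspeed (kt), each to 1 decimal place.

Leg 1: desired track 89.2°; wind correction -2.9° → command heading 86.3°, groundspeed 159.6 kt
Leg 2: desired track 162.2°; wind correction -10.5° → command heading 151.7°, groundspeed 190.0 kt
Leg 3: desired track 59.2°; wind correction +2.5° → command heading 61.7°, groundspeed 159.3 kt
Leg 4: desired track 304.0°; wind correction +8.1° → command heading 312.1°, groundspeed 214.1 kt

Leg 1: heading=86.3°, groundspeed=159.6 kt
Leg 2: heading=151.7°, groundspeed=190.0 kt
Leg 3: heading=61.7°, groundspeed=159.3 kt
Leg 4: heading=312.1°, groundspeed=214.1 kt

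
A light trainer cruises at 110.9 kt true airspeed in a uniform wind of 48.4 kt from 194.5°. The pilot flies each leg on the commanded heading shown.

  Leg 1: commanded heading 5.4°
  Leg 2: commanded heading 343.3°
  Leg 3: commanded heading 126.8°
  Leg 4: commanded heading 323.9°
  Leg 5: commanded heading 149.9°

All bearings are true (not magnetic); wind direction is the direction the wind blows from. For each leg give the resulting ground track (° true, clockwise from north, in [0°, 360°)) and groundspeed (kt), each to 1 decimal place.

Leg 1: track=8.2°, groundspeed=158.9 kt
Leg 2: track=352.6°, groundspeed=154.3 kt
Leg 3: track=101.0°, groundspeed=102.8 kt
Leg 4: track=338.7°, groundspeed=146.5 kt
Leg 5: track=125.9°, groundspeed=83.7 kt

Leg 1: heading 5.4°; drift +2.8° → track 8.2°, groundspeed 158.9 kt
Leg 2: heading 343.3°; drift +9.3° → track 352.6°, groundspeed 154.3 kt
Leg 3: heading 126.8°; drift -25.8° → track 101.0°, groundspeed 102.8 kt
Leg 4: heading 323.9°; drift +14.8° → track 338.7°, groundspeed 146.5 kt
Leg 5: heading 149.9°; drift -24.0° → track 125.9°, groundspeed 83.7 kt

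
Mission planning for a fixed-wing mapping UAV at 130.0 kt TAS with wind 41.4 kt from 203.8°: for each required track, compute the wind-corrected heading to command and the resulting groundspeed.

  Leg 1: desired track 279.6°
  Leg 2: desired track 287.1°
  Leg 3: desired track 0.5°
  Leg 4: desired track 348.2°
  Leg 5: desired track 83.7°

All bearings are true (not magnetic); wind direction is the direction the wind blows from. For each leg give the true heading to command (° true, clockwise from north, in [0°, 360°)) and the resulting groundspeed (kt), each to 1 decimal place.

Leg 1: desired track 279.6°; wind correction -18.0° → command heading 261.6°, groundspeed 113.5 kt
Leg 2: desired track 287.1°; wind correction -18.4° → command heading 268.7°, groundspeed 118.5 kt
Leg 3: desired track 0.5°; wind correction -7.2° → command heading 353.3°, groundspeed 167.0 kt
Leg 4: desired track 348.2°; wind correction -10.7° → command heading 337.5°, groundspeed 161.4 kt
Leg 5: desired track 83.7°; wind correction +16.0° → command heading 99.7°, groundspeed 145.7 kt

Leg 1: heading=261.6°, groundspeed=113.5 kt
Leg 2: heading=268.7°, groundspeed=118.5 kt
Leg 3: heading=353.3°, groundspeed=167.0 kt
Leg 4: heading=337.5°, groundspeed=161.4 kt
Leg 5: heading=99.7°, groundspeed=145.7 kt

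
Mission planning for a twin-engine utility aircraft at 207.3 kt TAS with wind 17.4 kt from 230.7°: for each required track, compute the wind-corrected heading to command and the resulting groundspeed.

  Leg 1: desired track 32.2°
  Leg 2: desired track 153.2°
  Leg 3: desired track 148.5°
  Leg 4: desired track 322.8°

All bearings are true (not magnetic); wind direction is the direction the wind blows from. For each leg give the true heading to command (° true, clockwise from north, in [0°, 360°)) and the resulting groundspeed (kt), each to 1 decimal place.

Leg 1: heading=30.7°, groundspeed=223.7 kt
Leg 2: heading=157.9°, groundspeed=202.8 kt
Leg 3: heading=153.3°, groundspeed=204.2 kt
Leg 4: heading=318.0°, groundspeed=207.2 kt

Leg 1: desired track 32.2°; wind correction -1.5° → command heading 30.7°, groundspeed 223.7 kt
Leg 2: desired track 153.2°; wind correction +4.7° → command heading 157.9°, groundspeed 202.8 kt
Leg 3: desired track 148.5°; wind correction +4.8° → command heading 153.3°, groundspeed 204.2 kt
Leg 4: desired track 322.8°; wind correction -4.8° → command heading 318.0°, groundspeed 207.2 kt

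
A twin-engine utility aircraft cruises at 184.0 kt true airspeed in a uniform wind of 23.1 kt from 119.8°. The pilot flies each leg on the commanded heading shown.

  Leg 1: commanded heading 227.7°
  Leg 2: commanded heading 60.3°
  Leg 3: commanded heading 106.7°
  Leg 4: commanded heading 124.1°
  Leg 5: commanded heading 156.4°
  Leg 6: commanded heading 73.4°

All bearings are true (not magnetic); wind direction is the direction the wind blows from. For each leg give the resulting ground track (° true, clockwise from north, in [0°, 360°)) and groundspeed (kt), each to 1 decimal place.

Leg 1: track=234.3°, groundspeed=192.4 kt
Leg 2: track=53.7°, groundspeed=173.4 kt
Leg 3: track=104.8°, groundspeed=161.6 kt
Leg 4: track=124.7°, groundspeed=161.0 kt
Leg 5: track=161.2°, groundspeed=166.0 kt
Leg 6: track=67.7°, groundspeed=168.9 kt

Leg 1: heading 227.7°; drift +6.6° → track 234.3°, groundspeed 192.4 kt
Leg 2: heading 60.3°; drift -6.6° → track 53.7°, groundspeed 173.4 kt
Leg 3: heading 106.7°; drift -1.9° → track 104.8°, groundspeed 161.6 kt
Leg 4: heading 124.1°; drift +0.6° → track 124.7°, groundspeed 161.0 kt
Leg 5: heading 156.4°; drift +4.8° → track 161.2°, groundspeed 166.0 kt
Leg 6: heading 73.4°; drift -5.7° → track 67.7°, groundspeed 168.9 kt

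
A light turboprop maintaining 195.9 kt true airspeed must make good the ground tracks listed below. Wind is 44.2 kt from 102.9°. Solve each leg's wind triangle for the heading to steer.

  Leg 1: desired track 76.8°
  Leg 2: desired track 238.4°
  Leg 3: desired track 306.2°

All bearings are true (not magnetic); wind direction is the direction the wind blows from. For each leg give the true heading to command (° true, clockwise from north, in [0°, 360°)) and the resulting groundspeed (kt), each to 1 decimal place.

Leg 1: heading=82.5°, groundspeed=155.2 kt
Leg 2: heading=229.3°, groundspeed=225.0 kt
Leg 3: heading=311.3°, groundspeed=235.7 kt

Leg 1: desired track 76.8°; wind correction +5.7° → command heading 82.5°, groundspeed 155.2 kt
Leg 2: desired track 238.4°; wind correction -9.1° → command heading 229.3°, groundspeed 225.0 kt
Leg 3: desired track 306.2°; wind correction +5.1° → command heading 311.3°, groundspeed 235.7 kt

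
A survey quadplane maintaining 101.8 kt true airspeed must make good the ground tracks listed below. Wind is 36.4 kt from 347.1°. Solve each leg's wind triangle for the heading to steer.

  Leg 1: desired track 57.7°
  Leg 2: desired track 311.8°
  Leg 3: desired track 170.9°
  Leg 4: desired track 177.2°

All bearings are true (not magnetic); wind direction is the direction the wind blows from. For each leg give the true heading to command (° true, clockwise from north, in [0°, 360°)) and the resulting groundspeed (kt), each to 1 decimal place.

Leg 1: desired track 57.7°; wind correction -19.7° → command heading 38.0°, groundspeed 83.7 kt
Leg 2: desired track 311.8°; wind correction +11.9° → command heading 323.7°, groundspeed 69.9 kt
Leg 3: desired track 170.9°; wind correction +1.4° → command heading 172.3°, groundspeed 138.1 kt
Leg 4: desired track 177.2°; wind correction +3.6° → command heading 180.8°, groundspeed 137.4 kt

Leg 1: heading=38.0°, groundspeed=83.7 kt
Leg 2: heading=323.7°, groundspeed=69.9 kt
Leg 3: heading=172.3°, groundspeed=138.1 kt
Leg 4: heading=180.8°, groundspeed=137.4 kt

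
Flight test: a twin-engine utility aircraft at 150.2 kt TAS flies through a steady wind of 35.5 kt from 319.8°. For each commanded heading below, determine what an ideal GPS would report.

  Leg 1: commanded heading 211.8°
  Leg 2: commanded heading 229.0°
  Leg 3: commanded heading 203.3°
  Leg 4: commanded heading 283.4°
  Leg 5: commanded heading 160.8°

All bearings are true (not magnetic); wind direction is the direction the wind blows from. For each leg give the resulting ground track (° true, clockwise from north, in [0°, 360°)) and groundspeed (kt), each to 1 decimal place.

Leg 1: heading 211.8°; drift -11.8° → track 200.0°, groundspeed 164.7 kt
Leg 2: heading 229.0°; drift -13.3° → track 215.7°, groundspeed 154.8 kt
Leg 3: heading 203.3°; drift -10.8° → track 192.5°, groundspeed 169.1 kt
Leg 4: heading 283.4°; drift -9.8° → track 273.6°, groundspeed 123.4 kt
Leg 5: heading 160.8°; drift -4.0° → track 156.8°, groundspeed 183.8 kt

Leg 1: track=200.0°, groundspeed=164.7 kt
Leg 2: track=215.7°, groundspeed=154.8 kt
Leg 3: track=192.5°, groundspeed=169.1 kt
Leg 4: track=273.6°, groundspeed=123.4 kt
Leg 5: track=156.8°, groundspeed=183.8 kt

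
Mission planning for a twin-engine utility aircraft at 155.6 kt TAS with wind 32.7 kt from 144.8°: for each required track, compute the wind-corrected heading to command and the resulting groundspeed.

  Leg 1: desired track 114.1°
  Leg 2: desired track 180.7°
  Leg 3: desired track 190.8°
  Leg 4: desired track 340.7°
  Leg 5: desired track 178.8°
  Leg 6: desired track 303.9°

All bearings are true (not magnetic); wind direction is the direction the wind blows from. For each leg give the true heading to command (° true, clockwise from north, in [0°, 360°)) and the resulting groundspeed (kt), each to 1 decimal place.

Leg 1: heading=120.3°, groundspeed=126.6 kt
Leg 2: heading=173.6°, groundspeed=127.9 kt
Leg 3: heading=182.1°, groundspeed=131.1 kt
Leg 4: heading=344.0°, groundspeed=186.8 kt
Leg 5: heading=172.1°, groundspeed=127.4 kt
Leg 6: heading=299.6°, groundspeed=185.7 kt

Leg 1: desired track 114.1°; wind correction +6.2° → command heading 120.3°, groundspeed 126.6 kt
Leg 2: desired track 180.7°; wind correction -7.1° → command heading 173.6°, groundspeed 127.9 kt
Leg 3: desired track 190.8°; wind correction -8.7° → command heading 182.1°, groundspeed 131.1 kt
Leg 4: desired track 340.7°; wind correction +3.3° → command heading 344.0°, groundspeed 186.8 kt
Leg 5: desired track 178.8°; wind correction -6.7° → command heading 172.1°, groundspeed 127.4 kt
Leg 6: desired track 303.9°; wind correction -4.3° → command heading 299.6°, groundspeed 185.7 kt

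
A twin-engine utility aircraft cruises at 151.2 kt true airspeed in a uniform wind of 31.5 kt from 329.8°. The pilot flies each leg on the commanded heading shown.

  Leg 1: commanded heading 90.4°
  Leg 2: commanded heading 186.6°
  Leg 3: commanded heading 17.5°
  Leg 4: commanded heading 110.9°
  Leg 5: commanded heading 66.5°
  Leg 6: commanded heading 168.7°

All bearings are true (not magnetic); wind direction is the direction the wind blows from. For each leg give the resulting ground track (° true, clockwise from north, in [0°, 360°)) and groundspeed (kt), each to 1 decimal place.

Leg 1: track=99.6°, groundspeed=169.4 kt
Leg 2: track=180.5°, groundspeed=177.4 kt
Leg 3: track=27.7°, groundspeed=132.1 kt
Leg 4: track=117.3°, groundspeed=176.8 kt
Leg 5: track=77.9°, groundspeed=158.0 kt
Leg 6: track=165.5°, groundspeed=181.3 kt

Leg 1: heading 90.4°; drift +9.2° → track 99.6°, groundspeed 169.4 kt
Leg 2: heading 186.6°; drift -6.1° → track 180.5°, groundspeed 177.4 kt
Leg 3: heading 17.5°; drift +10.2° → track 27.7°, groundspeed 132.1 kt
Leg 4: heading 110.9°; drift +6.4° → track 117.3°, groundspeed 176.8 kt
Leg 5: heading 66.5°; drift +11.4° → track 77.9°, groundspeed 158.0 kt
Leg 6: heading 168.7°; drift -3.2° → track 165.5°, groundspeed 181.3 kt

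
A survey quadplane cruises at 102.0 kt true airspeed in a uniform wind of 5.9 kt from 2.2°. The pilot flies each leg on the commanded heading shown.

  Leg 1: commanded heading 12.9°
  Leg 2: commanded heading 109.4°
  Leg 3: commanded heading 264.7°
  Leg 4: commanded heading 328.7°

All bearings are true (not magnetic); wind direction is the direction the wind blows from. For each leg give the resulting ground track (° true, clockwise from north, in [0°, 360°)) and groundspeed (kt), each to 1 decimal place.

Leg 1: track=13.6°, groundspeed=96.2 kt
Leg 2: track=112.5°, groundspeed=103.9 kt
Leg 3: track=261.4°, groundspeed=102.9 kt
Leg 4: track=326.8°, groundspeed=97.1 kt

Leg 1: heading 12.9°; drift +0.7° → track 13.6°, groundspeed 96.2 kt
Leg 2: heading 109.4°; drift +3.1° → track 112.5°, groundspeed 103.9 kt
Leg 3: heading 264.7°; drift -3.3° → track 261.4°, groundspeed 102.9 kt
Leg 4: heading 328.7°; drift -1.9° → track 326.8°, groundspeed 97.1 kt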